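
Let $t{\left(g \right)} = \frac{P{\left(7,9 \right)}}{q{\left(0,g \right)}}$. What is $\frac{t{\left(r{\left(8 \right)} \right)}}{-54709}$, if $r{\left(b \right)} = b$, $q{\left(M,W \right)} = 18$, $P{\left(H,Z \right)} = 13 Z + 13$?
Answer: $- \frac{65}{492381} \approx -0.00013201$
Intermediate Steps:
$P{\left(H,Z \right)} = 13 + 13 Z$
$t{\left(g \right)} = \frac{65}{9}$ ($t{\left(g \right)} = \frac{13 + 13 \cdot 9}{18} = \left(13 + 117\right) \frac{1}{18} = 130 \cdot \frac{1}{18} = \frac{65}{9}$)
$\frac{t{\left(r{\left(8 \right)} \right)}}{-54709} = \frac{65}{9 \left(-54709\right)} = \frac{65}{9} \left(- \frac{1}{54709}\right) = - \frac{65}{492381}$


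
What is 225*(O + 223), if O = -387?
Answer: -36900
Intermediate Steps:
225*(O + 223) = 225*(-387 + 223) = 225*(-164) = -36900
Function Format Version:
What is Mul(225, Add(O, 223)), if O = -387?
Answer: -36900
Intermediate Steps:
Mul(225, Add(O, 223)) = Mul(225, Add(-387, 223)) = Mul(225, -164) = -36900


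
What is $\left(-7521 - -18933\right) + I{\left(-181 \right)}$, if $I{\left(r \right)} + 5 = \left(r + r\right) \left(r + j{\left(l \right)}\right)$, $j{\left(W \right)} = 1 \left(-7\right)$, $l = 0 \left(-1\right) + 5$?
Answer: $79463$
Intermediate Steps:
$l = 5$ ($l = 0 + 5 = 5$)
$j{\left(W \right)} = -7$
$I{\left(r \right)} = -5 + 2 r \left(-7 + r\right)$ ($I{\left(r \right)} = -5 + \left(r + r\right) \left(r - 7\right) = -5 + 2 r \left(-7 + r\right)$)
$\left(-7521 - -18933\right) + I{\left(-181 \right)} = \left(-7521 - -18933\right) - \left(-2529 - 65522\right) = \left(-7521 + 18933\right) + \left(-5 + 2534 + 2 \cdot 32761\right) = 11412 + \left(-5 + 2534 + 65522\right) = 11412 + 68051 = 79463$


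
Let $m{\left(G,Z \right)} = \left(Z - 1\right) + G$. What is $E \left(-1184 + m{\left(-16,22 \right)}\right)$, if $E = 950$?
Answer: $-1120050$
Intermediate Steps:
$m{\left(G,Z \right)} = -1 + G + Z$ ($m{\left(G,Z \right)} = \left(-1 + Z\right) + G = -1 + G + Z$)
$E \left(-1184 + m{\left(-16,22 \right)}\right) = 950 \left(-1184 - -5\right) = 950 \left(-1184 + 5\right) = 950 \left(-1179\right) = -1120050$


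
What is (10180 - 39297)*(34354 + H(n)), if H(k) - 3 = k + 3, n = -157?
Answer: -995888751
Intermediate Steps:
H(k) = 6 + k (H(k) = 3 + (k + 3) = 3 + (3 + k) = 6 + k)
(10180 - 39297)*(34354 + H(n)) = (10180 - 39297)*(34354 + (6 - 157)) = -29117*(34354 - 151) = -29117*34203 = -995888751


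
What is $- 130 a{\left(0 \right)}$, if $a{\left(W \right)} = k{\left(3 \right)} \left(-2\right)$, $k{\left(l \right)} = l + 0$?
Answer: $780$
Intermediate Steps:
$k{\left(l \right)} = l$
$a{\left(W \right)} = -6$ ($a{\left(W \right)} = 3 \left(-2\right) = -6$)
$- 130 a{\left(0 \right)} = \left(-130\right) \left(-6\right) = 780$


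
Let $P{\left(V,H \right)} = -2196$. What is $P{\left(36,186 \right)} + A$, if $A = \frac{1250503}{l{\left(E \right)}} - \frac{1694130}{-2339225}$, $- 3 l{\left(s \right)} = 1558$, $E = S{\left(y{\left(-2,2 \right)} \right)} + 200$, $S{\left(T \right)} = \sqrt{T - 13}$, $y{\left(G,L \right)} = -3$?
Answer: $- \frac{3355266749157}{728902510} \approx -4603.2$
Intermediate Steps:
$S{\left(T \right)} = \sqrt{-13 + T}$
$E = 200 + 4 i$ ($E = \sqrt{-13 - 3} + 200 = \sqrt{-16} + 200 = 4 i + 200 = 200 + 4 i \approx 200.0 + 4.0 i$)
$l{\left(s \right)} = - \frac{1558}{3}$ ($l{\left(s \right)} = \left(- \frac{1}{3}\right) 1558 = - \frac{1558}{3}$)
$A = - \frac{1754596837197}{728902510}$ ($A = \frac{1250503}{- \frac{1558}{3}} - \frac{1694130}{-2339225} = 1250503 \left(- \frac{3}{1558}\right) - - \frac{338826}{467845} = - \frac{3751509}{1558} + \frac{338826}{467845} = - \frac{1754596837197}{728902510} \approx -2407.2$)
$P{\left(36,186 \right)} + A = -2196 - \frac{1754596837197}{728902510} = - \frac{3355266749157}{728902510}$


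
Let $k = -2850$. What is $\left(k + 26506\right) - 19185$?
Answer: $4471$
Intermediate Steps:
$\left(k + 26506\right) - 19185 = \left(-2850 + 26506\right) - 19185 = 23656 - 19185 = 4471$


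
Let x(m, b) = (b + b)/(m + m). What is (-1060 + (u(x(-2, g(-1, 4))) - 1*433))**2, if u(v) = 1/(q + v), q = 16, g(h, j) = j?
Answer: 436851801/196 ≈ 2.2288e+6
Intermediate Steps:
x(m, b) = b/m (x(m, b) = (2*b)/((2*m)) = (2*b)*(1/(2*m)) = b/m)
u(v) = 1/(16 + v)
(-1060 + (u(x(-2, g(-1, 4))) - 1*433))**2 = (-1060 + (1/(16 + 4/(-2)) - 1*433))**2 = (-1060 + (1/(16 + 4*(-1/2)) - 433))**2 = (-1060 + (1/(16 - 2) - 433))**2 = (-1060 + (1/14 - 433))**2 = (-1060 - 6061/14)**2 = (-20901/14)**2 = 436851801/196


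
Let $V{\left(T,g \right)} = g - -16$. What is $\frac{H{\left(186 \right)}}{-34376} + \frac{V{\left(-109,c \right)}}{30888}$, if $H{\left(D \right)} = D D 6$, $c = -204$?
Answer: $- \frac{200564693}{33181434} \approx -6.0445$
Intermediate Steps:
$H{\left(D \right)} = 6 D^{2}$ ($H{\left(D \right)} = D^{2} \cdot 6 = 6 D^{2}$)
$V{\left(T,g \right)} = 16 + g$ ($V{\left(T,g \right)} = g + 16 = 16 + g$)
$\frac{H{\left(186 \right)}}{-34376} + \frac{V{\left(-109,c \right)}}{30888} = \frac{6 \cdot 186^{2}}{-34376} + \frac{16 - 204}{30888} = 6 \cdot 34596 \left(- \frac{1}{34376}\right) - \frac{47}{7722} = 207576 \left(- \frac{1}{34376}\right) - \frac{47}{7722} = - \frac{25947}{4297} - \frac{47}{7722} = - \frac{200564693}{33181434}$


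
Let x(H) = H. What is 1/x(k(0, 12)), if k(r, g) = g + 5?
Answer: 1/17 ≈ 0.058824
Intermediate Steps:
k(r, g) = 5 + g
1/x(k(0, 12)) = 1/(5 + 12) = 1/17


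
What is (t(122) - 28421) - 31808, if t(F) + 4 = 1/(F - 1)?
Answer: -7288192/121 ≈ -60233.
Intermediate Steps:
t(F) = -4 + 1/(-1 + F) (t(F) = -4 + 1/(F - 1) = -4 + 1/(-1 + F))
(t(122) - 28421) - 31808 = ((5 - 4*122)/(-1 + 122) - 28421) - 31808 = ((5 - 488)/121 - 28421) - 31808 = ((1/121)*(-483) - 28421) - 31808 = (-483/121 - 28421) - 31808 = -3439424/121 - 31808 = -7288192/121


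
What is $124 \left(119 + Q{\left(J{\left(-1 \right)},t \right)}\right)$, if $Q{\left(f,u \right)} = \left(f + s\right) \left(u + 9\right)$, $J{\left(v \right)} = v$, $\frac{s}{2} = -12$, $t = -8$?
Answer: $11656$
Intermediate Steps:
$s = -24$ ($s = 2 \left(-12\right) = -24$)
$Q{\left(f,u \right)} = \left(-24 + f\right) \left(9 + u\right)$ ($Q{\left(f,u \right)} = \left(f - 24\right) \left(u + 9\right) = \left(-24 + f\right) \left(9 + u\right)$)
$124 \left(119 + Q{\left(J{\left(-1 \right)},t \right)}\right) = 124 \left(119 - 25\right) = 124 \cdot 94 = 11656$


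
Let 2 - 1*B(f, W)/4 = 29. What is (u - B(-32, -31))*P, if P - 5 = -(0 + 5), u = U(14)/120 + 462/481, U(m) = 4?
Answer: 0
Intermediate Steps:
B(f, W) = -108 (B(f, W) = 8 - 4*29 = 8 - 116 = -108)
u = 14341/14430 (u = 4/120 + 462/481 = 4*(1/120) + 462*(1/481) = 1/30 + 462/481 = 14341/14430 ≈ 0.99383)
P = 0 (P = 5 - (0 + 5) = 5 - 1*5 = 5 - 5 = 0)
(u - B(-32, -31))*P = (14341/14430 - 1*(-108))*0 = (14341/14430 + 108)*0 = (1572781/14430)*0 = 0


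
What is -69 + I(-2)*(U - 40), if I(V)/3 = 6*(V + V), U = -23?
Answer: 4467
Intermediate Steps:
I(V) = 36*V (I(V) = 3*(6*(V + V)) = 3*(6*(2*V)) = 3*(12*V) = 36*V)
-69 + I(-2)*(U - 40) = -69 + (36*(-2))*(-23 - 40) = -69 - 72*(-63) = -69 + 4536 = 4467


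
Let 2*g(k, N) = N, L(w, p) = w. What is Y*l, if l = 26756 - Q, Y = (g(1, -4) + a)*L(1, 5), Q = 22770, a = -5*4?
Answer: -87692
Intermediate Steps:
a = -20
g(k, N) = N/2
Y = -22 (Y = ((½)*(-4) - 20)*1 = (-2 - 20)*1 = -22*1 = -22)
l = 3986 (l = 26756 - 1*22770 = 26756 - 22770 = 3986)
Y*l = -22*3986 = -87692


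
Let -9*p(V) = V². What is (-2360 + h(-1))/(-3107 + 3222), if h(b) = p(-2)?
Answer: -21244/1035 ≈ -20.526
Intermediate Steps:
p(V) = -V²/9
h(b) = -4/9 (h(b) = -⅑*(-2)² = -⅑*4 = -4/9)
(-2360 + h(-1))/(-3107 + 3222) = (-2360 - 4/9)/(-3107 + 3222) = -21244/9/115 = -21244/9*1/115 = -21244/1035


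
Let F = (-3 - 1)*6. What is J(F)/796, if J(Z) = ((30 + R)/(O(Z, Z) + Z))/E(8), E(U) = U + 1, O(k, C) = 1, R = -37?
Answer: 7/164772 ≈ 4.2483e-5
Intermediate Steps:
F = -24 (F = -4*6 = -24)
E(U) = 1 + U
J(Z) = -7/(9*(1 + Z)) (J(Z) = ((30 - 37)/(1 + Z))/(1 + 8) = -7/(1 + Z)/9 = -7/(1 + Z)*(⅑) = -7/(9*(1 + Z)))
J(F)/796 = -7/(9 + 9*(-24))/796 = -7/(9 - 216)*(1/796) = -7/(-207)*(1/796) = -7*(-1/207)*(1/796) = (7/207)*(1/796) = 7/164772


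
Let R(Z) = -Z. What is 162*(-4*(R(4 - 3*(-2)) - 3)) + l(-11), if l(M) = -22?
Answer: 8402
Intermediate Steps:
162*(-4*(R(4 - 3*(-2)) - 3)) + l(-11) = 162*(-4*(-(4 - 3*(-2)) - 3)) - 22 = 162*(-4*(-(4 + 6) - 3)) - 22 = 162*(-4*(-1*10 - 3)) - 22 = 162*(-4*(-10 - 3)) - 22 = 162*(-4*(-13)) - 22 = 162*52 - 22 = 8424 - 22 = 8402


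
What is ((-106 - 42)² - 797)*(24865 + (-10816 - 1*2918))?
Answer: 234942017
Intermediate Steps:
((-106 - 42)² - 797)*(24865 + (-10816 - 1*2918)) = ((-148)² - 797)*(24865 + (-10816 - 2918)) = (21904 - 797)*(24865 - 13734) = 21107*11131 = 234942017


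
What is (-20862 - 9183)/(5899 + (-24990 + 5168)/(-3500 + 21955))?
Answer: -554480475/108846223 ≈ -5.0942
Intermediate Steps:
(-20862 - 9183)/(5899 + (-24990 + 5168)/(-3500 + 21955)) = -30045/(5899 - 19822/18455) = -30045/108846223/18455 = -30045*18455/108846223 = -554480475/108846223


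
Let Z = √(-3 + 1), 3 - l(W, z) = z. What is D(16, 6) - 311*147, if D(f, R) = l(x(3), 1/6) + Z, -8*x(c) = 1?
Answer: -274285/6 + I*√2 ≈ -45714.0 + 1.4142*I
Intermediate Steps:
x(c) = -⅛ (x(c) = -⅛*1 = -⅛)
l(W, z) = 3 - z
Z = I*√2 (Z = √(-2) = I*√2 ≈ 1.4142*I)
D(f, R) = 17/6 + I*√2 (D(f, R) = (3 - 1/6) + I*√2 = (3 - 1*⅙) + I*√2 = (3 - ⅙) + I*√2 = 17/6 + I*√2)
D(16, 6) - 311*147 = (17/6 + I*√2) - 311*147 = (17/6 + I*√2) - 45717 = -274285/6 + I*√2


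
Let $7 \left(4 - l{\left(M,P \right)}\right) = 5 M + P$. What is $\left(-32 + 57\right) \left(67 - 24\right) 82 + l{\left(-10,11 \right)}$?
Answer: $\frac{617117}{7} \approx 88160.0$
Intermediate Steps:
$l{\left(M,P \right)} = 4 - \frac{5 M}{7} - \frac{P}{7}$ ($l{\left(M,P \right)} = 4 - \frac{5 M + P}{7} = 4 - \frac{P + 5 M}{7} = 4 - \left(\frac{P}{7} + \frac{5 M}{7}\right) = 4 - \frac{5 M}{7} - \frac{P}{7}$)
$\left(-32 + 57\right) \left(67 - 24\right) 82 + l{\left(-10,11 \right)} = \left(-32 + 57\right) \left(67 - 24\right) 82 - - \frac{67}{7} = 25 \cdot 43 \cdot 82 + \left(4 + \frac{50}{7} - \frac{11}{7}\right) = 1075 \cdot 82 + \frac{67}{7} = 88150 + \frac{67}{7} = \frac{617117}{7}$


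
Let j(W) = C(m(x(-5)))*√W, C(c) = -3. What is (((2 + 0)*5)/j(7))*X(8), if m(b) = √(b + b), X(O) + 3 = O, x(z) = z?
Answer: -50*√7/21 ≈ -6.2994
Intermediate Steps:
X(O) = -3 + O
m(b) = √2*√b (m(b) = √(2*b) = √2*√b)
j(W) = -3*√W
(((2 + 0)*5)/j(7))*X(8) = (((2 + 0)*5)/((-3*√7)))*(-3 + 8) = ((2*5)*(-√7/21))*5 = (10*(-√7/21))*5 = -10*√7/21*5 = -50*√7/21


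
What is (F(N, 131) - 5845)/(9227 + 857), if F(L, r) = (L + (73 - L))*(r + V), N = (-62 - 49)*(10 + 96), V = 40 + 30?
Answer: 2207/2521 ≈ 0.87545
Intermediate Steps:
V = 70
N = -11766 (N = -111*106 = -11766)
F(L, r) = 5110 + 73*r (F(L, r) = (L + (73 - L))*(r + 70) = 73*(70 + r) = 5110 + 73*r)
(F(N, 131) - 5845)/(9227 + 857) = ((5110 + 73*131) - 5845)/(9227 + 857) = ((5110 + 9563) - 5845)/10084 = (14673 - 5845)*(1/10084) = 8828*(1/10084) = 2207/2521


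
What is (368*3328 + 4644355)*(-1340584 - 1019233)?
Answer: -13849905202203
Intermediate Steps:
(368*3328 + 4644355)*(-1340584 - 1019233) = (1224704 + 4644355)*(-2359817) = 5869059*(-2359817) = -13849905202203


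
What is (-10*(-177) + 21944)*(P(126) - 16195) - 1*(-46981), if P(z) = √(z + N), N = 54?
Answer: -384001249 + 142284*√5 ≈ -3.8368e+8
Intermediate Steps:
P(z) = √(54 + z) (P(z) = √(z + 54) = √(54 + z))
(-10*(-177) + 21944)*(P(126) - 16195) - 1*(-46981) = (-10*(-177) + 21944)*(√(54 + 126) - 16195) - 1*(-46981) = (1770 + 21944)*(√180 - 16195) + 46981 = 23714*(6*√5 - 16195) + 46981 = 23714*(-16195 + 6*√5) + 46981 = (-384048230 + 142284*√5) + 46981 = -384001249 + 142284*√5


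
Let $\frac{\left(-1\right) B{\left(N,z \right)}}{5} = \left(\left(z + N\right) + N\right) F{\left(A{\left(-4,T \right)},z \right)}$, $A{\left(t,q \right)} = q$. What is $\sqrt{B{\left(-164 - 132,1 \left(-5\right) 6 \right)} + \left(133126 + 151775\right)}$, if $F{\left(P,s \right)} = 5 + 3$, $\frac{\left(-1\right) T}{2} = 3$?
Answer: $\sqrt{309781} \approx 556.58$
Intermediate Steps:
$T = -6$ ($T = \left(-2\right) 3 = -6$)
$F{\left(P,s \right)} = 8$
$B{\left(N,z \right)} = - 80 N - 40 z$ ($B{\left(N,z \right)} = - 5 \left(\left(z + N\right) + N\right) 8 = - 5 \left(\left(N + z\right) + N\right) 8 = - 5 \left(z + 2 N\right) 8 = - 5 \left(8 z + 16 N\right) = - 80 N - 40 z$)
$\sqrt{B{\left(-164 - 132,1 \left(-5\right) 6 \right)} + \left(133126 + 151775\right)} = \sqrt{\left(- 80 \left(-164 - 132\right) - 40 \cdot 1 \left(-5\right) 6\right) + \left(133126 + 151775\right)} = \sqrt{\left(- 80 \left(-164 - 132\right) - 40 \left(\left(-5\right) 6\right)\right) + 284901} = \sqrt{\left(\left(-80\right) \left(-296\right) - -1200\right) + 284901} = \sqrt{\left(23680 + 1200\right) + 284901} = \sqrt{24880 + 284901} = \sqrt{309781}$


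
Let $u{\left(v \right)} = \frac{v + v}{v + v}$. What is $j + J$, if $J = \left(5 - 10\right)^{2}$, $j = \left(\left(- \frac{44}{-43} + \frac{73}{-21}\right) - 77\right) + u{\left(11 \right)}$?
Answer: $- \frac{48268}{903} \approx -53.453$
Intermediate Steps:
$u{\left(v \right)} = 1$ ($u{\left(v \right)} = \frac{2 v}{2 v} = 2 v \frac{1}{2 v} = 1$)
$j = - \frac{70843}{903}$ ($j = \left(\left(- \frac{44}{-43} + \frac{73}{-21}\right) - 77\right) + 1 = \left(\left(\left(-44\right) \left(- \frac{1}{43}\right) + 73 \left(- \frac{1}{21}\right)\right) - 77\right) + 1 = \left(\left(\frac{44}{43} - \frac{73}{21}\right) - 77\right) + 1 = \left(- \frac{2215}{903} - 77\right) + 1 = - \frac{71746}{903} + 1 = - \frac{70843}{903} \approx -78.453$)
$J = 25$ ($J = \left(-5\right)^{2} = 25$)
$j + J = - \frac{70843}{903} + 25 = - \frac{48268}{903}$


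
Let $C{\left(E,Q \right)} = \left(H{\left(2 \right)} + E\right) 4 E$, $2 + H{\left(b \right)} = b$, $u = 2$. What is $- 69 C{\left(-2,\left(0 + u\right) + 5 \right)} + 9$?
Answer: $-1095$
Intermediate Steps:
$H{\left(b \right)} = -2 + b$
$C{\left(E,Q \right)} = 4 E^{2}$ ($C{\left(E,Q \right)} = \left(\left(-2 + 2\right) + E\right) 4 E = \left(0 + E\right) 4 E = E 4 E = 4 E^{2}$)
$- 69 C{\left(-2,\left(0 + u\right) + 5 \right)} + 9 = - 69 \cdot 4 \left(-2\right)^{2} + 9 = - 69 \cdot 4 \cdot 4 + 9 = \left(-69\right) 16 + 9 = -1104 + 9 = -1095$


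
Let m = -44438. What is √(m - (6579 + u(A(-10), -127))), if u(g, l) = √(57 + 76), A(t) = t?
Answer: √(-51017 - √133) ≈ 225.9*I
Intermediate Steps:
u(g, l) = √133
√(m - (6579 + u(A(-10), -127))) = √(-44438 - (6579 + √133)) = √(-44438 + (-6579 - √133)) = √(-51017 - √133)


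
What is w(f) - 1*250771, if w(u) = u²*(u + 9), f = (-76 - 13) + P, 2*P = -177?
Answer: -44476593/8 ≈ -5.5596e+6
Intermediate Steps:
P = -177/2 (P = (½)*(-177) = -177/2 ≈ -88.500)
f = -355/2 (f = (-76 - 13) - 177/2 = -89 - 177/2 = -355/2 ≈ -177.50)
w(u) = u²*(9 + u)
w(f) - 1*250771 = (-355/2)²*(9 - 355/2) - 1*250771 = (126025/4)*(-337/2) - 250771 = -42470425/8 - 250771 = -44476593/8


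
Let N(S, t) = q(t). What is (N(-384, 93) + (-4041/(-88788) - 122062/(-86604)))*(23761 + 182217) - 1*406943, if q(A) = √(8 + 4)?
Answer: -4909195324657/45770214 + 411956*√3 ≈ 6.0627e+5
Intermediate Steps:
q(A) = 2*√3 (q(A) = √12 = 2*√3)
N(S, t) = 2*√3
(N(-384, 93) + (-4041/(-88788) - 122062/(-86604)))*(23761 + 182217) - 1*406943 = (2*√3 + (-4041/(-88788) - 122062/(-86604)))*(23761 + 182217) - 1*406943 = (2*√3 + (-4041*(-1/88788) - 122062*(-1/86604)))*205978 - 406943 = (2*√3 + (1347/29596 + 61031/43302))*205978 - 406943 = (2*√3 + 133185805/91540428)*205978 - 406943 = (133185805/91540428 + 2*√3)*205978 - 406943 = (13716672871145/45770214 + 411956*√3) - 406943 = -4909195324657/45770214 + 411956*√3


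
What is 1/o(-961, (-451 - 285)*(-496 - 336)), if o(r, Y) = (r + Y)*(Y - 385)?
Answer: 1/374151116097 ≈ 2.6727e-12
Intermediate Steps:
o(r, Y) = (-385 + Y)*(Y + r) (o(r, Y) = (Y + r)*(-385 + Y) = (-385 + Y)*(Y + r))
1/o(-961, (-451 - 285)*(-496 - 336)) = 1/(((-451 - 285)*(-496 - 336))² - 385*(-451 - 285)*(-496 - 336) - 385*(-961) + ((-451 - 285)*(-496 - 336))*(-961)) = 1/((-736*(-832))² - (-283360)*(-832) + 369985 - 736*(-832)*(-961)) = 1/(612352² - 385*612352 + 369985 + 612352*(-961)) = 1/(374974971904 - 235755520 + 369985 - 588470272) = 1/374151116097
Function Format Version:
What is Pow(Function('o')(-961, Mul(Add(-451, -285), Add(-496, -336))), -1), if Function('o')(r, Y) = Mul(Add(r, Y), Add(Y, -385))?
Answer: Rational(1, 374151116097) ≈ 2.6727e-12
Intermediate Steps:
Function('o')(r, Y) = Mul(Add(-385, Y), Add(Y, r)) (Function('o')(r, Y) = Mul(Add(Y, r), Add(-385, Y)) = Mul(Add(-385, Y), Add(Y, r)))
Pow(Function('o')(-961, Mul(Add(-451, -285), Add(-496, -336))), -1) = Pow(Add(Pow(Mul(Add(-451, -285), Add(-496, -336)), 2), Mul(-385, Mul(Add(-451, -285), Add(-496, -336))), Mul(-385, -961), Mul(Mul(Add(-451, -285), Add(-496, -336)), -961)), -1) = Pow(Add(Pow(Mul(-736, -832), 2), Mul(-385, Mul(-736, -832)), 369985, Mul(Mul(-736, -832), -961)), -1) = Pow(Add(Pow(612352, 2), Mul(-385, 612352), 369985, Mul(612352, -961)), -1) = Pow(Add(374974971904, -235755520, 369985, -588470272), -1) = Pow(374151116097, -1) = Rational(1, 374151116097)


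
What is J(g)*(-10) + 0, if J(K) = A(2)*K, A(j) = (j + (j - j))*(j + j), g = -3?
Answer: 240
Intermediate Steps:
A(j) = 2*j² (A(j) = (j + 0)*(2*j) = j*(2*j) = 2*j²)
J(K) = 8*K (J(K) = (2*2²)*K = (2*4)*K = 8*K)
J(g)*(-10) + 0 = (8*(-3))*(-10) + 0 = -24*(-10) + 0 = 240 + 0 = 240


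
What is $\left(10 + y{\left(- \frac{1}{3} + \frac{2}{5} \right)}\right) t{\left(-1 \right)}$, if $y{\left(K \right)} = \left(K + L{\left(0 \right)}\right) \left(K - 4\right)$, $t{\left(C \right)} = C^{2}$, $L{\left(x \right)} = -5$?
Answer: $\frac{6616}{225} \approx 29.404$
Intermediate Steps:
$y{\left(K \right)} = \left(-5 + K\right) \left(-4 + K\right)$ ($y{\left(K \right)} = \left(K - 5\right) \left(K - 4\right) = \left(-5 + K\right) \left(-4 + K\right)$)
$\left(10 + y{\left(- \frac{1}{3} + \frac{2}{5} \right)}\right) t{\left(-1 \right)} = \left(10 + \left(20 + \left(- \frac{1}{3} + \frac{2}{5}\right)^{2} - 9 \left(- \frac{1}{3} + \frac{2}{5}\right)\right)\right) \left(-1\right)^{2} = \left(10 + \left(20 + \left(\left(-1\right) \frac{1}{3} + 2 \cdot \frac{1}{5}\right)^{2} - 9 \left(\left(-1\right) \frac{1}{3} + 2 \cdot \frac{1}{5}\right)\right)\right) 1 = \left(10 + \left(20 + \left(- \frac{1}{3} + \frac{2}{5}\right)^{2} - 9 \left(- \frac{1}{3} + \frac{2}{5}\right)\right)\right) 1 = \left(10 + \left(20 + \left(\frac{1}{15}\right)^{2} - \frac{3}{5}\right)\right) 1 = \left(10 + \left(20 + \frac{1}{225} - \frac{3}{5}\right)\right) 1 = \left(10 + \frac{4366}{225}\right) 1 = \frac{6616}{225} \cdot 1 = \frac{6616}{225}$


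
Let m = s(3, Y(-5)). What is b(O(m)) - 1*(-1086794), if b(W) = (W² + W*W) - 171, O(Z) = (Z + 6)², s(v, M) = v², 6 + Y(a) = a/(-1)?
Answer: 1187873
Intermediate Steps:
Y(a) = -6 - a (Y(a) = -6 + a/(-1) = -6 + a*(-1) = -6 - a)
m = 9 (m = 3² = 9)
O(Z) = (6 + Z)²
b(W) = -171 + 2*W² (b(W) = (W² + W²) - 171 = 2*W² - 171 = -171 + 2*W²)
b(O(m)) - 1*(-1086794) = (-171 + 2*((6 + 9)²)²) - 1*(-1086794) = (-171 + 2*(15²)²) + 1086794 = (-171 + 2*225²) + 1086794 = (-171 + 2*50625) + 1086794 = (-171 + 101250) + 1086794 = 101079 + 1086794 = 1187873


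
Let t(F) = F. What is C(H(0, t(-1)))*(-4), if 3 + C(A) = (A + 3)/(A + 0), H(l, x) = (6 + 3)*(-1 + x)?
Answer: 26/3 ≈ 8.6667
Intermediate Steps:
H(l, x) = -9 + 9*x (H(l, x) = 9*(-1 + x) = -9 + 9*x)
C(A) = -3 + (3 + A)/A (C(A) = -3 + (A + 3)/(A + 0) = -3 + (3 + A)/A)
C(H(0, t(-1)))*(-4) = (-2 + 3/(-9 + 9*(-1)))*(-4) = (-2 + 3/(-9 - 9))*(-4) = (-2 + 3/(-18))*(-4) = (-2 + 3*(-1/18))*(-4) = (-2 - ⅙)*(-4) = -13/6*(-4) = 26/3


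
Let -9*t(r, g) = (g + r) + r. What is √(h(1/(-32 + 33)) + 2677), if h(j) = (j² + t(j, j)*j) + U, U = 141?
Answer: 2*√6342/3 ≈ 53.091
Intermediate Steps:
t(r, g) = -2*r/9 - g/9 (t(r, g) = -((g + r) + r)/9 = -(g + 2*r)/9 = -2*r/9 - g/9)
h(j) = 141 + 2*j²/3 (h(j) = (j² + (-2*j/9 - j/9)*j) + 141 = (j² + (-j/3)*j) + 141 = (j² - j²/3) + 141 = 2*j²/3 + 141 = 141 + 2*j²/3)
√(h(1/(-32 + 33)) + 2677) = √((141 + 2*(1/(-32 + 33))²/3) + 2677) = √((141 + 2*(1/1)²/3) + 2677) = √((141 + (⅔)*1²) + 2677) = √((141 + (⅔)*1) + 2677) = √((141 + ⅔) + 2677) = √(425/3 + 2677) = √(8456/3) = 2*√6342/3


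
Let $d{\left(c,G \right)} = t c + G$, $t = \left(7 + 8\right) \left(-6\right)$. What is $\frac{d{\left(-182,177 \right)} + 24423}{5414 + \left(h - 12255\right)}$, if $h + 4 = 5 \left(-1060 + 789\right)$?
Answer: $- \frac{2049}{410} \approx -4.9976$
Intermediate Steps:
$t = -90$ ($t = 15 \left(-6\right) = -90$)
$h = -1359$ ($h = -4 + 5 \left(-1060 + 789\right) = -4 + 5 \left(-271\right) = -4 - 1355 = -1359$)
$d{\left(c,G \right)} = G - 90 c$ ($d{\left(c,G \right)} = - 90 c + G = G - 90 c$)
$\frac{d{\left(-182,177 \right)} + 24423}{5414 + \left(h - 12255\right)} = \frac{\left(177 - -16380\right) + 24423}{5414 - 13614} = \frac{\left(177 + 16380\right) + 24423}{5414 - 13614} = \frac{16557 + 24423}{5414 - 13614} = \frac{40980}{-8200} = 40980 \left(- \frac{1}{8200}\right) = - \frac{2049}{410}$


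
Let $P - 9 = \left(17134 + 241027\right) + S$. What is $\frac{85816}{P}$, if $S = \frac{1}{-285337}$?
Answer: $\frac{24486479992}{73665453289} \approx 0.3324$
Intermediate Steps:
$S = - \frac{1}{285337} \approx -3.5046 \cdot 10^{-6}$
$P = \frac{73665453289}{285337}$ ($P = 9 + \left(\left(17134 + 241027\right) - \frac{1}{285337}\right) = 9 + \left(258161 - \frac{1}{285337}\right) = 9 + \frac{73662885256}{285337} = \frac{73665453289}{285337} \approx 2.5817 \cdot 10^{5}$)
$\frac{85816}{P} = \frac{85816}{\frac{73665453289}{285337}} = 85816 \cdot \frac{285337}{73665453289} = \frac{24486479992}{73665453289}$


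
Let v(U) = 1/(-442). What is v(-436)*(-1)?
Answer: 1/442 ≈ 0.0022624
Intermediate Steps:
v(U) = -1/442
v(-436)*(-1) = -1/442*(-1) = 1/442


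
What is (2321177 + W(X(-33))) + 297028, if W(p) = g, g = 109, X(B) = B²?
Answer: 2618314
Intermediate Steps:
W(p) = 109
(2321177 + W(X(-33))) + 297028 = (2321177 + 109) + 297028 = 2321286 + 297028 = 2618314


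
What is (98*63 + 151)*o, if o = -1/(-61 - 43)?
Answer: 6325/104 ≈ 60.817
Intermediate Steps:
o = 1/104 (o = -1/(-104) = -1*(-1/104) = 1/104 ≈ 0.0096154)
(98*63 + 151)*o = (98*63 + 151)*(1/104) = (6174 + 151)*(1/104) = 6325*(1/104) = 6325/104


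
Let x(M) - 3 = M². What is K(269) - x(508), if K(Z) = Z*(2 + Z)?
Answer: -185168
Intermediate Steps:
x(M) = 3 + M²
K(269) - x(508) = 269*(2 + 269) - (3 + 508²) = 269*271 - (3 + 258064) = 72899 - 1*258067 = 72899 - 258067 = -185168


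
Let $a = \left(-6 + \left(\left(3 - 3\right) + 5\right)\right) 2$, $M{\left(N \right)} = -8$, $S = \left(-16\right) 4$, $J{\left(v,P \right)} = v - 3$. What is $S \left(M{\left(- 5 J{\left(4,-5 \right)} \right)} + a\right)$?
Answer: $640$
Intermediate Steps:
$J{\left(v,P \right)} = -3 + v$
$S = -64$
$a = -2$ ($a = \left(-6 + \left(0 + 5\right)\right) 2 = \left(-6 + 5\right) 2 = \left(-1\right) 2 = -2$)
$S \left(M{\left(- 5 J{\left(4,-5 \right)} \right)} + a\right) = - 64 \left(-8 - 2\right) = \left(-64\right) \left(-10\right) = 640$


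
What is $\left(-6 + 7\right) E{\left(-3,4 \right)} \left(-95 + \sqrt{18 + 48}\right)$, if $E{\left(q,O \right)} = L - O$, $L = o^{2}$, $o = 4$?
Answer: $-1140 + 12 \sqrt{66} \approx -1042.5$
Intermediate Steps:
$L = 16$ ($L = 4^{2} = 16$)
$E{\left(q,O \right)} = 16 - O$
$\left(-6 + 7\right) E{\left(-3,4 \right)} \left(-95 + \sqrt{18 + 48}\right) = \left(-6 + 7\right) \left(16 - 4\right) \left(-95 + \sqrt{18 + 48}\right) = 1 \left(16 - 4\right) \left(-95 + \sqrt{66}\right) = 1 \cdot 12 \left(-95 + \sqrt{66}\right) = 12 \left(-95 + \sqrt{66}\right) = -1140 + 12 \sqrt{66}$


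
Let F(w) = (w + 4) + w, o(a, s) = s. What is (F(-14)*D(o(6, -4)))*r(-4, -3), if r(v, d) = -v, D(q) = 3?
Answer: -288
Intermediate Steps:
F(w) = 4 + 2*w (F(w) = (4 + w) + w = 4 + 2*w)
(F(-14)*D(o(6, -4)))*r(-4, -3) = ((4 + 2*(-14))*3)*(-1*(-4)) = ((4 - 28)*3)*4 = -24*3*4 = -72*4 = -288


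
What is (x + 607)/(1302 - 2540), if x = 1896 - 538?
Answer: -1965/1238 ≈ -1.5872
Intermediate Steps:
x = 1358
(x + 607)/(1302 - 2540) = (1358 + 607)/(1302 - 2540) = 1965/(-1238) = 1965*(-1/1238) = -1965/1238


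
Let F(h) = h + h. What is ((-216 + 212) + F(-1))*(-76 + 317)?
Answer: -1446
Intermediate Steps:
F(h) = 2*h
((-216 + 212) + F(-1))*(-76 + 317) = ((-216 + 212) + 2*(-1))*(-76 + 317) = (-4 - 2)*241 = -6*241 = -1446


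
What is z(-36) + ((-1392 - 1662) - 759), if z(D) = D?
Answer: -3849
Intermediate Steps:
z(-36) + ((-1392 - 1662) - 759) = -36 + ((-1392 - 1662) - 759) = -36 + (-3054 - 759) = -36 - 3813 = -3849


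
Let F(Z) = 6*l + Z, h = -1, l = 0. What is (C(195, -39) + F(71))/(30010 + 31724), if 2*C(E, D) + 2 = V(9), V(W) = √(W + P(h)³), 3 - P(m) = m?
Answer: 35/30867 + √73/123468 ≈ 0.0012031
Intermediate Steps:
P(m) = 3 - m
F(Z) = Z (F(Z) = 6*0 + Z = 0 + Z = Z)
V(W) = √(64 + W) (V(W) = √(W + (3 - 1*(-1))³) = √(W + (3 + 1)³) = √(W + 4³) = √(W + 64) = √(64 + W))
C(E, D) = -1 + √73/2 (C(E, D) = -1 + √(64 + 9)/2 = -1 + √73/2)
(C(195, -39) + F(71))/(30010 + 31724) = ((-1 + √73/2) + 71)/(30010 + 31724) = (70 + √73/2)/61734 = (70 + √73/2)*(1/61734) = 35/30867 + √73/123468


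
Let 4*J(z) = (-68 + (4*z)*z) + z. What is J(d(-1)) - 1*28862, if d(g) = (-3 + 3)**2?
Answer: -28879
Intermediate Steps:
d(g) = 0 (d(g) = 0**2 = 0)
J(z) = -17 + z**2 + z/4 (J(z) = ((-68 + (4*z)*z) + z)/4 = ((-68 + 4*z**2) + z)/4 = (-68 + z + 4*z**2)/4 = -17 + z**2 + z/4)
J(d(-1)) - 1*28862 = (-17 + 0**2 + (1/4)*0) - 1*28862 = (-17 + 0 + 0) - 28862 = -17 - 28862 = -28879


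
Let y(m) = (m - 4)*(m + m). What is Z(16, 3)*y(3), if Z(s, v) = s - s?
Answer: 0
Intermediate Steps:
y(m) = 2*m*(-4 + m) (y(m) = (-4 + m)*(2*m) = 2*m*(-4 + m))
Z(s, v) = 0
Z(16, 3)*y(3) = 0*(2*3*(-4 + 3)) = 0*(2*3*(-1)) = 0*(-6) = 0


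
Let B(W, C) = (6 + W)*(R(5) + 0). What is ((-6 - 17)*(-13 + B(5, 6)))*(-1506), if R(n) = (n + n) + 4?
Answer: 4883958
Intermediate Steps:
R(n) = 4 + 2*n (R(n) = 2*n + 4 = 4 + 2*n)
B(W, C) = 84 + 14*W (B(W, C) = (6 + W)*((4 + 2*5) + 0) = (6 + W)*((4 + 10) + 0) = (6 + W)*(14 + 0) = (6 + W)*14 = 84 + 14*W)
((-6 - 17)*(-13 + B(5, 6)))*(-1506) = ((-6 - 17)*(-13 + (84 + 14*5)))*(-1506) = -23*(-13 + (84 + 70))*(-1506) = -23*(-13 + 154)*(-1506) = -23*141*(-1506) = -3243*(-1506) = 4883958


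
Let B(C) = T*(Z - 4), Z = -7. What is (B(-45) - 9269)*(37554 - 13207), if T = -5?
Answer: -224333258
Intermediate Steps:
B(C) = 55 (B(C) = -5*(-7 - 4) = -5*(-11) = 55)
(B(-45) - 9269)*(37554 - 13207) = (55 - 9269)*(37554 - 13207) = -9214*24347 = -224333258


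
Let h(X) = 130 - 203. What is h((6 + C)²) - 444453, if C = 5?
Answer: -444526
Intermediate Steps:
h(X) = -73
h((6 + C)²) - 444453 = -73 - 444453 = -444526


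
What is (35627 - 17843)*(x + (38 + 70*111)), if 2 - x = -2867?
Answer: 189879768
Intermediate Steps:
x = 2869 (x = 2 - 1*(-2867) = 2 + 2867 = 2869)
(35627 - 17843)*(x + (38 + 70*111)) = (35627 - 17843)*(2869 + (38 + 70*111)) = 17784*(2869 + (38 + 7770)) = 17784*(2869 + 7808) = 17784*10677 = 189879768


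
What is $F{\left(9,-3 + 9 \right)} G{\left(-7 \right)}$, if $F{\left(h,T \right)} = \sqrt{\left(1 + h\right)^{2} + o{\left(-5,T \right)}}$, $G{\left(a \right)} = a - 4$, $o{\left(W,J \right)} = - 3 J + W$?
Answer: $- 11 \sqrt{77} \approx -96.525$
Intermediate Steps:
$o{\left(W,J \right)} = W - 3 J$
$G{\left(a \right)} = -4 + a$
$F{\left(h,T \right)} = \sqrt{-5 + \left(1 + h\right)^{2} - 3 T}$ ($F{\left(h,T \right)} = \sqrt{\left(1 + h\right)^{2} - \left(5 + 3 T\right)} = \sqrt{-5 + \left(1 + h\right)^{2} - 3 T}$)
$F{\left(9,-3 + 9 \right)} G{\left(-7 \right)} = \sqrt{-5 + \left(1 + 9\right)^{2} - 3 \left(-3 + 9\right)} \left(-4 - 7\right) = \sqrt{-5 + 10^{2} - 18} \left(-11\right) = \sqrt{-5 + 100 - 18} \left(-11\right) = \sqrt{77} \left(-11\right) = - 11 \sqrt{77}$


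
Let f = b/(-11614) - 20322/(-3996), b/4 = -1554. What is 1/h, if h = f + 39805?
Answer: 1289154/51322021049 ≈ 2.5119e-5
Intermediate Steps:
b = -6216 (b = 4*(-1554) = -6216)
f = 7246079/1289154 (f = -6216/(-11614) - 20322/(-3996) = -6216*(-1/11614) - 20322*(-1/3996) = 3108/5807 + 1129/222 = 7246079/1289154 ≈ 5.6208)
h = 51322021049/1289154 (h = 7246079/1289154 + 39805 = 51322021049/1289154 ≈ 39811.)
1/h = 1/(51322021049/1289154) = 1289154/51322021049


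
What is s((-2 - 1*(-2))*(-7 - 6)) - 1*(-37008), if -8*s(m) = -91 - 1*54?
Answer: 296209/8 ≈ 37026.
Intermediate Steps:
s(m) = 145/8 (s(m) = -(-91 - 1*54)/8 = -(-91 - 54)/8 = -⅛*(-145) = 145/8)
s((-2 - 1*(-2))*(-7 - 6)) - 1*(-37008) = 145/8 - 1*(-37008) = 145/8 + 37008 = 296209/8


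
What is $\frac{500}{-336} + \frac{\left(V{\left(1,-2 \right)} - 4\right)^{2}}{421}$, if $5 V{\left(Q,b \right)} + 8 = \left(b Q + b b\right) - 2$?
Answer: $- \frac{1249769}{884100} \approx -1.4136$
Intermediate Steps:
$V{\left(Q,b \right)} = -2 + \frac{b^{2}}{5} + \frac{Q b}{5}$ ($V{\left(Q,b \right)} = - \frac{8}{5} + \frac{\left(b Q + b b\right) - 2}{5} = - \frac{8}{5} + \frac{\left(Q b + b^{2}\right) - 2}{5} = - \frac{8}{5} + \frac{\left(b^{2} + Q b\right) - 2}{5} = - \frac{8}{5} + \frac{-2 + b^{2} + Q b}{5} = - \frac{8}{5} + \left(- \frac{2}{5} + \frac{b^{2}}{5} + \frac{Q b}{5}\right) = -2 + \frac{b^{2}}{5} + \frac{Q b}{5}$)
$\frac{500}{-336} + \frac{\left(V{\left(1,-2 \right)} - 4\right)^{2}}{421} = \frac{500}{-336} + \frac{\left(\left(-2 + \frac{\left(-2\right)^{2}}{5} + \frac{1}{5} \cdot 1 \left(-2\right)\right) - 4\right)^{2}}{421} = 500 \left(- \frac{1}{336}\right) + \left(\left(-2 + \frac{1}{5} \cdot 4 - \frac{2}{5}\right) - 4\right)^{2} \cdot \frac{1}{421} = - \frac{125}{84} + \left(\left(-2 + \frac{4}{5} - \frac{2}{5}\right) - 4\right)^{2} \cdot \frac{1}{421} = - \frac{125}{84} + \left(- \frac{8}{5} - 4\right)^{2} \cdot \frac{1}{421} = - \frac{125}{84} + \left(- \frac{28}{5}\right)^{2} \cdot \frac{1}{421} = - \frac{125}{84} + \frac{784}{25} \cdot \frac{1}{421} = - \frac{125}{84} + \frac{784}{10525} = - \frac{1249769}{884100}$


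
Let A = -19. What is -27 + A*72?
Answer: -1395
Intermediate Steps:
-27 + A*72 = -27 - 19*72 = -27 - 1368 = -1395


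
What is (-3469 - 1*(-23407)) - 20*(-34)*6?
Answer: 24018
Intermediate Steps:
(-3469 - 1*(-23407)) - 20*(-34)*6 = (-3469 + 23407) + 680*6 = 19938 + 4080 = 24018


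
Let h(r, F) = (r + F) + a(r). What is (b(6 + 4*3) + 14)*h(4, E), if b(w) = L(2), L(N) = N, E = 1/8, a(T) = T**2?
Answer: 322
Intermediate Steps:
E = 1/8 (E = 1*(1/8) = 1/8 ≈ 0.12500)
h(r, F) = F + r + r**2 (h(r, F) = (r + F) + r**2 = (F + r) + r**2 = F + r + r**2)
b(w) = 2
(b(6 + 4*3) + 14)*h(4, E) = (2 + 14)*(1/8 + 4 + 4**2) = 16*(1/8 + 4 + 16) = 16*(161/8) = 322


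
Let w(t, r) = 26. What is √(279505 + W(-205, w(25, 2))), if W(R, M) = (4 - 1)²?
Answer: √279514 ≈ 528.69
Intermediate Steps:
W(R, M) = 9 (W(R, M) = 3² = 9)
√(279505 + W(-205, w(25, 2))) = √(279505 + 9) = √279514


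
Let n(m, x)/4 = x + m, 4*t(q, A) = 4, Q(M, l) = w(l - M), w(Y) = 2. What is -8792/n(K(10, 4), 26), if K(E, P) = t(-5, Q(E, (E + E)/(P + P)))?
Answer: -2198/27 ≈ -81.407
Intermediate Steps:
Q(M, l) = 2
t(q, A) = 1 (t(q, A) = (¼)*4 = 1)
K(E, P) = 1
n(m, x) = 4*m + 4*x (n(m, x) = 4*(x + m) = 4*(m + x) = 4*m + 4*x)
-8792/n(K(10, 4), 26) = -8792/(4*1 + 4*26) = -8792/(4 + 104) = -8792/108 = -8792*1/108 = -2198/27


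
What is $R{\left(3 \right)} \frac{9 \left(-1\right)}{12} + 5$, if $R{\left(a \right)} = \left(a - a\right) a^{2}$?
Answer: $5$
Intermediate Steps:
$R{\left(a \right)} = 0$ ($R{\left(a \right)} = 0 a^{2} = 0$)
$R{\left(3 \right)} \frac{9 \left(-1\right)}{12} + 5 = 0 \frac{9 \left(-1\right)}{12} + 5 = 0 \left(\left(-9\right) \frac{1}{12}\right) + 5 = 0 \left(- \frac{3}{4}\right) + 5 = 0 + 5 = 5$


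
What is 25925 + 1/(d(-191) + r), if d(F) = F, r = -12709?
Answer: 334432499/12900 ≈ 25925.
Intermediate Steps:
25925 + 1/(d(-191) + r) = 25925 + 1/(-191 - 12709) = 25925 + 1/(-12900) = 25925 - 1/12900 = 334432499/12900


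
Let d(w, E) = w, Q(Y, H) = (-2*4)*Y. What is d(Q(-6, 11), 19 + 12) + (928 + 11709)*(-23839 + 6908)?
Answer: -213956999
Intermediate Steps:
Q(Y, H) = -8*Y
d(Q(-6, 11), 19 + 12) + (928 + 11709)*(-23839 + 6908) = -8*(-6) + (928 + 11709)*(-23839 + 6908) = 48 + 12637*(-16931) = 48 - 213957047 = -213956999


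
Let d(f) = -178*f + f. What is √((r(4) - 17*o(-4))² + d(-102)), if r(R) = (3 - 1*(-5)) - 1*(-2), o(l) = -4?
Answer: 9*√298 ≈ 155.36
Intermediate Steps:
r(R) = 10 (r(R) = (3 + 5) + 2 = 8 + 2 = 10)
d(f) = -177*f
√((r(4) - 17*o(-4))² + d(-102)) = √((10 - 17*(-4))² - 177*(-102)) = √((10 + 68)² + 18054) = √(78² + 18054) = √(6084 + 18054) = √24138 = 9*√298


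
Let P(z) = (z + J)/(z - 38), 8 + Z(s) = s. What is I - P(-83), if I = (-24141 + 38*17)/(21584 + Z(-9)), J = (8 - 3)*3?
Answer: -4309451/2609607 ≈ -1.6514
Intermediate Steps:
Z(s) = -8 + s
J = 15 (J = 5*3 = 15)
I = -23495/21567 (I = (-24141 + 38*17)/(21584 + (-8 - 9)) = (-24141 + 646)/(21584 - 17) = -23495/21567 ≈ -1.0894)
P(z) = (15 + z)/(-38 + z) (P(z) = (z + 15)/(z - 38) = (15 + z)/(-38 + z))
I - P(-83) = -23495/21567 - (15 - 83)/(-38 - 83) = -23495/21567 - (-68)/(-121) = -23495/21567 - (-1)*(-68)/121 = -23495/21567 - 1*68/121 = -23495/21567 - 68/121 = -4309451/2609607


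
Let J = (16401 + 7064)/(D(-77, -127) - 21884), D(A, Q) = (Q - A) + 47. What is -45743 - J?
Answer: -1001153576/21887 ≈ -45742.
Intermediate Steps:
D(A, Q) = 47 + Q - A
J = -23465/21887 (J = (16401 + 7064)/((47 - 127 - 1*(-77)) - 21884) = 23465/((47 - 127 + 77) - 21884) = 23465/(-3 - 21884) = 23465/(-21887) = 23465*(-1/21887) = -23465/21887 ≈ -1.0721)
-45743 - J = -45743 - 1*(-23465/21887) = -45743 + 23465/21887 = -1001153576/21887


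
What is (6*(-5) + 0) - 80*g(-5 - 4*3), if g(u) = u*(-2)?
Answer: -2750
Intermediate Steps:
g(u) = -2*u
(6*(-5) + 0) - 80*g(-5 - 4*3) = (6*(-5) + 0) - (-160)*(-5 - 4*3) = (-30 + 0) - (-160)*(-5 - 12) = -30 - (-160)*(-17) = -30 - 80*34 = -30 - 2720 = -2750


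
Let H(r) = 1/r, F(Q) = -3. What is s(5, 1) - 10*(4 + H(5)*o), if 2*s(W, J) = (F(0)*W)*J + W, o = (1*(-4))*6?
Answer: 3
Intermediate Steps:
o = -24 (o = -4*6 = -24)
s(W, J) = W/2 - 3*J*W/2 (s(W, J) = ((-3*W)*J + W)/2 = (-3*J*W + W)/2 = (W - 3*J*W)/2 = W/2 - 3*J*W/2)
s(5, 1) - 10*(4 + H(5)*o) = (½)*5*(1 - 3*1) - 10*(4 - 24/5) = (½)*5*(1 - 3) - 10*(4 + (⅕)*(-24)) = (½)*5*(-2) - 10*(4 - 24/5) = -5 - 10*(-⅘) = -5 + 8 = 3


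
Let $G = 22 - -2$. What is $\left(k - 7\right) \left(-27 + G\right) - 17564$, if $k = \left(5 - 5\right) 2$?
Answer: $-17543$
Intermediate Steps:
$G = 24$ ($G = 22 + 2 = 24$)
$k = 0$ ($k = 0 \cdot 2 = 0$)
$\left(k - 7\right) \left(-27 + G\right) - 17564 = \left(0 - 7\right) \left(-27 + 24\right) - 17564 = \left(-7\right) \left(-3\right) - 17564 = 21 - 17564 = -17543$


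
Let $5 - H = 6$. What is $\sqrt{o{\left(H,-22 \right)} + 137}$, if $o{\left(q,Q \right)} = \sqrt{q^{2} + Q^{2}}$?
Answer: $\sqrt{137 + \sqrt{485}} \approx 12.61$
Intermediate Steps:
$H = -1$ ($H = 5 - 6 = -1$)
$o{\left(q,Q \right)} = \sqrt{Q^{2} + q^{2}}$
$\sqrt{o{\left(H,-22 \right)} + 137} = \sqrt{\sqrt{\left(-22\right)^{2} + \left(-1\right)^{2}} + 137} = \sqrt{\sqrt{484 + 1} + 137} = \sqrt{\sqrt{485} + 137} = \sqrt{137 + \sqrt{485}}$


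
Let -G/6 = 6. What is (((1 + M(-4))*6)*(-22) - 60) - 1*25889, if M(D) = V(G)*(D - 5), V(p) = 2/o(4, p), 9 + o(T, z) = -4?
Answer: -341429/13 ≈ -26264.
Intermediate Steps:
G = -36 (G = -6*6 = -36)
o(T, z) = -13 (o(T, z) = -9 - 4 = -13)
V(p) = -2/13 (V(p) = 2/(-13) = 2*(-1/13) = -2/13)
M(D) = 10/13 - 2*D/13 (M(D) = -2*(D - 5)/13 = -2*(-5 + D)/13 = 10/13 - 2*D/13)
(((1 + M(-4))*6)*(-22) - 60) - 1*25889 = (((1 + (10/13 - 2/13*(-4)))*6)*(-22) - 60) - 1*25889 = (((1 + (10/13 + 8/13))*6)*(-22) - 60) - 25889 = (((1 + 18/13)*6)*(-22) - 60) - 25889 = (((31/13)*6)*(-22) - 60) - 25889 = ((186/13)*(-22) - 60) - 25889 = (-4092/13 - 60) - 25889 = -4872/13 - 25889 = -341429/13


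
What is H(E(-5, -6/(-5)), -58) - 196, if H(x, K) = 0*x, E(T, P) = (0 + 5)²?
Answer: -196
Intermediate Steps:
E(T, P) = 25 (E(T, P) = 5² = 25)
H(x, K) = 0
H(E(-5, -6/(-5)), -58) - 196 = 0 - 196 = -196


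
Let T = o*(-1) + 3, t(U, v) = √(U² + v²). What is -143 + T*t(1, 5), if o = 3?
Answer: -143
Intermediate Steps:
T = 0 (T = 3*(-1) + 3 = -3 + 3 = 0)
-143 + T*t(1, 5) = -143 + 0*√(1² + 5²) = -143 + 0*√(1 + 25) = -143 + 0*√26 = -143 + 0 = -143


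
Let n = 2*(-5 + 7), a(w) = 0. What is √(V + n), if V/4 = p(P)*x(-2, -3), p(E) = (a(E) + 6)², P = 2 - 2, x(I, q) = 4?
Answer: 2*√145 ≈ 24.083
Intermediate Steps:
P = 0
p(E) = 36 (p(E) = (0 + 6)² = 6² = 36)
V = 576 (V = 4*(36*4) = 4*144 = 576)
n = 4 (n = 2*2 = 4)
√(V + n) = √(576 + 4) = √580 = 2*√145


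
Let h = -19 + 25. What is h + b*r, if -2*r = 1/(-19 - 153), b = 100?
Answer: 541/86 ≈ 6.2907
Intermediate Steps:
h = 6
r = 1/344 (r = -1/(2*(-19 - 153)) = -½/(-172) = -½*(-1/172) = 1/344 ≈ 0.0029070)
h + b*r = 6 + 100*(1/344) = 6 + 25/86 = 541/86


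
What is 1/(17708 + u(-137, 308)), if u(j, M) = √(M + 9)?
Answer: 17708/313572947 - √317/313572947 ≈ 5.6415e-5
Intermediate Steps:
u(j, M) = √(9 + M)
1/(17708 + u(-137, 308)) = 1/(17708 + √(9 + 308)) = 1/(17708 + √317)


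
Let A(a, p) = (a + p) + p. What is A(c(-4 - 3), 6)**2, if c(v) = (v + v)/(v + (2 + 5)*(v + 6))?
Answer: 169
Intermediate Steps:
c(v) = 2*v/(42 + 8*v) (c(v) = (2*v)/(v + 7*(6 + v)) = (2*v)/(v + (42 + 7*v)) = (2*v)/(42 + 8*v) = 2*v/(42 + 8*v))
A(a, p) = a + 2*p
A(c(-4 - 3), 6)**2 = ((-4 - 3)/(21 + 4*(-4 - 3)) + 2*6)**2 = (-7/(21 + 4*(-7)) + 12)**2 = (-7/(21 - 28) + 12)**2 = (-7/(-7) + 12)**2 = (-7*(-1/7) + 12)**2 = (1 + 12)**2 = 13**2 = 169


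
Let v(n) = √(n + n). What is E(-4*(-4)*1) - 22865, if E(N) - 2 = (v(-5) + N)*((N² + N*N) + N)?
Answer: -14415 + 528*I*√10 ≈ -14415.0 + 1669.7*I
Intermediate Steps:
v(n) = √2*√n (v(n) = √(2*n) = √2*√n)
E(N) = 2 + (N + 2*N²)*(N + I*√10) (E(N) = 2 + (√2*√(-5) + N)*((N² + N*N) + N) = 2 + (√2*(I*√5) + N)*((N² + N²) + N) = 2 + (I*√10 + N)*(2*N² + N) = 2 + (N + I*√10)*(N + 2*N²) = 2 + (N + 2*N²)*(N + I*√10))
E(-4*(-4)*1) - 22865 = (2 + (-4*(-4)*1)² + 2*(-4*(-4)*1)³ + I*(-4*(-4)*1)*√10 + 2*I*√10*(-4*(-4)*1)²) - 22865 = (2 + (16*1)² + 2*(16*1)³ + I*(16*1)*√10 + 2*I*√10*(16*1)²) - 22865 = (2 + 16² + 2*16³ + I*16*√10 + 2*I*√10*16²) - 22865 = (2 + 256 + 2*4096 + 16*I*√10 + 2*I*√10*256) - 22865 = (2 + 256 + 8192 + 16*I*√10 + 512*I*√10) - 22865 = (8450 + 528*I*√10) - 22865 = -14415 + 528*I*√10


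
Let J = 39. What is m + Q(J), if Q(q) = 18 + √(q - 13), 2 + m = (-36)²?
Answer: 1312 + √26 ≈ 1317.1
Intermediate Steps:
m = 1294 (m = -2 + (-36)² = -2 + 1296 = 1294)
Q(q) = 18 + √(-13 + q)
m + Q(J) = 1294 + (18 + √(-13 + 39)) = 1294 + (18 + √26) = 1312 + √26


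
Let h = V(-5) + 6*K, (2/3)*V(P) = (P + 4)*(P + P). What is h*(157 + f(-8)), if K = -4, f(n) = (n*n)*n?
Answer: 3195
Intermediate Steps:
V(P) = 3*P*(4 + P) (V(P) = 3*((P + 4)*(P + P))/2 = 3*((4 + P)*(2*P))/2 = 3*(2*P*(4 + P))/2 = 3*P*(4 + P))
f(n) = n³ (f(n) = n²*n = n³)
h = -9 (h = 3*(-5)*(4 - 5) + 6*(-4) = 3*(-5)*(-1) - 24 = 15 - 24 = -9)
h*(157 + f(-8)) = -9*(157 + (-8)³) = -9*(157 - 512) = -9*(-355) = 3195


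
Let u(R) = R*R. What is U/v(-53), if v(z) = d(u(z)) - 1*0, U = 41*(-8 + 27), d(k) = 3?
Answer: 779/3 ≈ 259.67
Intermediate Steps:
u(R) = R²
U = 779 (U = 41*19 = 779)
v(z) = 3 (v(z) = 3 - 1*0 = 3 + 0 = 3)
U/v(-53) = 779/3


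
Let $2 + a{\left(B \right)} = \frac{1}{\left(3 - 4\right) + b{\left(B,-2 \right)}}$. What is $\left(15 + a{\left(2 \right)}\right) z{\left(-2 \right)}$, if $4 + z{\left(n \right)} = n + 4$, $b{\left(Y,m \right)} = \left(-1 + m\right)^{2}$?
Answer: $- \frac{105}{4} \approx -26.25$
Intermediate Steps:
$a{\left(B \right)} = - \frac{15}{8}$ ($a{\left(B \right)} = -2 + \frac{1}{\left(3 - 4\right) + \left(-1 - 2\right)^{2}} = -2 + \frac{1}{-1 + \left(-3\right)^{2}} = -2 + \frac{1}{-1 + 9} = -2 + \frac{1}{8} = - \frac{15}{8}$)
$z{\left(n \right)} = n$ ($z{\left(n \right)} = -4 + \left(n + 4\right) = -4 + \left(4 + n\right) = n$)
$\left(15 + a{\left(2 \right)}\right) z{\left(-2 \right)} = \left(15 - \frac{15}{8}\right) \left(-2\right) = \frac{105}{8} \left(-2\right) = - \frac{105}{4}$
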